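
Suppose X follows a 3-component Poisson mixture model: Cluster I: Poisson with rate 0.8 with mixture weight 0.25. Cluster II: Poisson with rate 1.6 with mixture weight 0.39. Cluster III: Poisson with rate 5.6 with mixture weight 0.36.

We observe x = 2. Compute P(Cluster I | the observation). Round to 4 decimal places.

P(component k | x) = w_k·f_k(x) / marginal(x), where marginal(x) = Σ_j w_j·f_j(x).
Evaluate each component's likelihood at the observed value:
  f_I = 0.143785
  f_II = 0.258428
  f_III = 0.0579825
Prior × likelihood for each component:
  w_I·f_I = 0.25 × 0.143785 = 0.0359463
  w_II·f_II = 0.39 × 0.258428 = 0.100787
  w_III·f_III = 0.36 × 0.0579825 = 0.0208737
Evidence: 0.0359463 + 0.100787 + 0.0208737 = 0.157607
P(Cluster I | data) ≈ 0.2281

0.2281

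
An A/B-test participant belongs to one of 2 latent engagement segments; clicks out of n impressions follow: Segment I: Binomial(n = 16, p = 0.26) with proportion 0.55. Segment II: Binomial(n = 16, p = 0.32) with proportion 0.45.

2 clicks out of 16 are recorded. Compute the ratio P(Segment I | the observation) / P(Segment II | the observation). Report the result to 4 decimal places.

2.6358

Posterior odds = (w_i f_i(x)) / (w_j f_j(x)); the normalising sum cancels.
Evaluate each component's likelihood at the observed value:
  p_I = 0.119777
  p_II = 0.05554
Posterior odds = (w_I·p_I) / (w_II·p_II) = (0.55·0.119777) / (0.45·0.05554) = 0.0658771 / 0.024993 ≈ 2.6358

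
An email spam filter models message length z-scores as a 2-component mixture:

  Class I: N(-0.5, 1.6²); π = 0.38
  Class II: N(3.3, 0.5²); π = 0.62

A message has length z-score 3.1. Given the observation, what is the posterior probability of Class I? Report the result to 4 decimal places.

The responsibility of component k is π_k f_k(x) divided by Σ_j π_j f_j(x).
Evaluate each component's likelihood at the observed value:
  f_I = (1/(1.6·√(2π)))·exp(−(3.1−-0.5)²/(2·1.6²)) = 0.249339·exp(-2.53125) = 0.0198373
  f_II = (1/(0.5·√(2π)))·exp(−(3.1−3.3)²/(2·0.5²)) = 0.797885·exp(-0.08000) = 0.73654
Prior × likelihood for each component:
  π_I·f_I = 0.38 × 0.0198373 = 0.00753817
  π_II·f_II = 0.62 × 0.73654 = 0.456655
Sum: 0.00753817 + 0.456655 = 0.464193
Responsibility of Class I: 0.00753817 / 0.464193 ≈ 0.0162

0.0162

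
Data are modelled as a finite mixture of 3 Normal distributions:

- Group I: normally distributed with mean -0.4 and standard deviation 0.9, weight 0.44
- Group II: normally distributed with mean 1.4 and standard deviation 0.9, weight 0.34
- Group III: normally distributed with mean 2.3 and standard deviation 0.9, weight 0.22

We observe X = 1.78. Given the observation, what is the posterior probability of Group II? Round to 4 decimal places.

The responsibility of component k is w_k f_k(x) divided by Σ_j w_j f_j(x).
Normal densities:
  f_I = (1/(0.9·√(2π)))·exp(−(1.78−-0.4)²/(2·0.9²)) = 0.443269·exp(-2.93358) = 0.0235847
  f_II = (1/(0.9·√(2π)))·exp(−(1.78−1.4)²/(2·0.9²)) = 0.443269·exp(-0.08914) = 0.405468
  f_III = (1/(0.9·√(2π)))·exp(−(1.78−2.3)²/(2·0.9²)) = 0.443269·exp(-0.16691) = 0.375127
Weight by the priors:
  w_I·f_I = 0.44 × 0.0235847 = 0.0103773
  w_II·f_II = 0.34 × 0.405468 = 0.137859
  w_III·f_III = 0.22 × 0.375127 = 0.0825279
Sum: 0.0103773 + 0.137859 + 0.0825279 = 0.230764
P(Group II | x) = 0.137859 / 0.230764 ≈ 0.5974

0.5974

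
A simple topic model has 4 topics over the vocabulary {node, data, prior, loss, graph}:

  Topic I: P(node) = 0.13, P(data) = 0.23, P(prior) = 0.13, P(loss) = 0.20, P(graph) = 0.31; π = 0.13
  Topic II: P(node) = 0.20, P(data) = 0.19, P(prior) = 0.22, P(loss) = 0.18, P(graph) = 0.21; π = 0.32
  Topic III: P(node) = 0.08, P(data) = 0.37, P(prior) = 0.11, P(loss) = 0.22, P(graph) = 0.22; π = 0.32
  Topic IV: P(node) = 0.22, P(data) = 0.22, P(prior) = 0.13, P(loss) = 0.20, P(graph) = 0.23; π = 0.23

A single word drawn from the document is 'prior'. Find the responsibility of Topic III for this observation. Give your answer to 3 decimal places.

0.231

Posterior ∝ prior × likelihood, so P(k | x) ∝ π_k f_k(x); normalise over all components.
Evaluate each component's likelihood at the observed value:
  p_I = P(prior | comp) = 0.13
  p_II = P(prior | comp) = 0.22
  p_III = P(prior | comp) = 0.11
  p_IV = P(prior | comp) = 0.13
Multiply by the mixture weights:
  π_I·p_I = 0.13 × 0.13 = 0.0169
  π_II·p_II = 0.32 × 0.22 = 0.0704
  π_III·p_III = 0.32 × 0.11 = 0.0352
  π_IV·p_IV = 0.23 × 0.13 = 0.0299
Sum: 0.0169 + 0.0704 + 0.0352 + 0.0299 = 0.1524
Responsibility of Topic III: 0.0352 / 0.1524 ≈ 0.231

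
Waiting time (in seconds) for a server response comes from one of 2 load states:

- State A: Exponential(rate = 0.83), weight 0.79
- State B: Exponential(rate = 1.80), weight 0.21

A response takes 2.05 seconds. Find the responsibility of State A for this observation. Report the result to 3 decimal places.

By Bayes' theorem, P(k | x) = w_k f_k(x) / Σ_j w_j f_j(x).
Component likelihoods at x = 2.05 seconds:
  L_A = 0.1514
  L_B = 0.0449496
Unnormalised posteriors:
  w_A·L_A = 0.79 × 0.1514 = 0.119606
  w_B·L_B = 0.21 × 0.0449496 = 0.00943942
Denominator: 0.119606 + 0.00943942 = 0.129045
P(State A | 2.05 seconds) ≈ 0.927

0.927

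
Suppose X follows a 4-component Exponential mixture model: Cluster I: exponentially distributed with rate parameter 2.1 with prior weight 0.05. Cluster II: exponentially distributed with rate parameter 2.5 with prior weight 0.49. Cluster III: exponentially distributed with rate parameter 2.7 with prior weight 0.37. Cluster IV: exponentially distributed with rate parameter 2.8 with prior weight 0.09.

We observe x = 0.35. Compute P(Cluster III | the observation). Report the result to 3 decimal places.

0.372

Posterior ∝ prior × likelihood, so P(k | x) ∝ P(Z=k) f_k(x); normalise over all components.
Evaluate each component's likelihood at the observed value:
  p_I = 2.1·e^(−2.1·0.35) = 2.1·e^(−0.7350) = 1.00696
  p_II = 2.5·e^(−2.5·0.35) = 2.5·e^(−0.8750) = 1.04216
  p_III = 2.7·e^(−2.7·0.35) = 2.7·e^(−0.9450) = 1.04943
  p_IV = 2.8·e^(−2.8·0.35) = 2.8·e^(−0.9800) = 1.05087
Prior × likelihood for each component:
  P(Z=I)·p_I = 0.05 × 1.00696 = 0.0503481
  P(Z=II)·p_II = 0.49 × 1.04216 = 0.510656
  P(Z=III)·p_III = 0.37 × 1.04943 = 0.388291
  P(Z=IV)·p_IV = 0.09 × 1.05087 = 0.0945784
Denominator: 0.0503481 + 0.510656 + 0.388291 + 0.0945784 = 1.04387
P(Cluster III | data) ≈ 0.372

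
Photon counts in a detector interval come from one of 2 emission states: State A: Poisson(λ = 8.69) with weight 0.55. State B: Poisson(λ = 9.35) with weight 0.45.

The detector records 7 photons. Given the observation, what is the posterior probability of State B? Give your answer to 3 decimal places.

0.414

P(component k | x) = π_k·f_k(x) / marginal(x), where marginal(x) = Σ_j π_j·f_j(x).
Component likelihoods at x = 7 photons:
  f_A = e^(−8.69)·8.69^7/7! = 0.124936
  f_B = e^(−9.35)·9.35^7/7! = 0.107795
Weight by the priors:
  π_A·f_A = 0.55 × 0.124936 = 0.068715
  π_B·f_B = 0.45 × 0.107795 = 0.0485076
Denominator: 0.068715 + 0.0485076 = 0.117223
So the posterior for State B is 0.0485076 / 0.117223 ≈ 0.414.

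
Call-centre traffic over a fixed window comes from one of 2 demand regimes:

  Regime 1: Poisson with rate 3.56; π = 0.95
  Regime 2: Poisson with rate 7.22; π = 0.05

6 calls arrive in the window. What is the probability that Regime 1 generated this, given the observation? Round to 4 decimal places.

0.9139

The responsibility of component k is w_k f_k(x) divided by Σ_j w_j f_j(x).
Poisson probabilities:
  f_1 = e^(−3.56)·3.56^6/6! = 0.0804043
  f_2 = e^(−7.22)·7.22^6/6! = 0.143974
Multiply by the mixture weights:
  w_1·f_1 = 0.95 × 0.0804043 = 0.0763841
  w_2·f_2 = 0.05 × 0.143974 = 0.00719871
Sum: 0.0763841 + 0.00719871 = 0.0835828
P(Regime 1 | the observation) = 0.0763841 / 0.0835828 ≈ 0.9139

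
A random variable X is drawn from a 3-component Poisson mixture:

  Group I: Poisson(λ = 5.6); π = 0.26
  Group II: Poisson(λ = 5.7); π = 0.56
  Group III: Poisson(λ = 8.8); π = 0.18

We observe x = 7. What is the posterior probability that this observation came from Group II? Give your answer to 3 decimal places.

Apply Bayes' rule: the posterior for each component is proportional to its prior times its likelihood at x.
Evaluate each component's likelihood at the observed value:
  p_I = 0.126717
  p_II = 0.129782
  p_III = 0.122224
Prior × likelihood for each component:
  π_I·p_I = 0.26 × 0.126717 = 0.0329465
  π_II·p_II = 0.56 × 0.129782 = 0.072678
  π_III·p_III = 0.18 × 0.122224 = 0.0220003
Evidence: 0.0329465 + 0.072678 + 0.0220003 = 0.127625
P(Group II | data) ≈ 0.569

0.569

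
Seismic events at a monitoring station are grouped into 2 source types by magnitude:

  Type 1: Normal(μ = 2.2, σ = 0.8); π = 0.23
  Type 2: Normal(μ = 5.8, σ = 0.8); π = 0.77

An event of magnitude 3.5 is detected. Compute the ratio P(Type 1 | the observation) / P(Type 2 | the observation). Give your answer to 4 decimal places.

Since P(k|x) ∝ P(Z=k) f_k(x), the posterior odds are P(Z=i) f_i(x) / (P(Z=j) f_j(x)).
Evaluate each component's likelihood at the observed value:
  L_1 = 0.133173
  L_2 = 0.00799765
0.0306298 / 0.00615819 ≈ 4.9738

4.9738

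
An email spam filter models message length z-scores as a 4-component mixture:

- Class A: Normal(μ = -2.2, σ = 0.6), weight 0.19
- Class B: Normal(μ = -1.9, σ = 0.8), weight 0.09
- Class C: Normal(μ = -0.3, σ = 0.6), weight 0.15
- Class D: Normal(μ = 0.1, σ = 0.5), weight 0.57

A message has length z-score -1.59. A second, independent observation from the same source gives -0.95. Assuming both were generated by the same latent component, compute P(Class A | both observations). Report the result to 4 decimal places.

The responsibility of component k is π_k f_k(x) divided by Σ_j π_j f_j(x).
Since both observations come from the same component, the likelihood for component k is f_k(x₁)·f_k(x₂).
  p_A = [0.396564] × [0.0759066] = 0.0301018
  p_B = [0.462609] × [0.246382] = 0.113978
  p_C = [0.0659167] × [0.369754] = 0.0243729
  p_D = [0.00263732] × [0.0879672] = 0.000231998
Prior × likelihood for each component:
  π_A·p_A = 0.19 × 0.0301018 = 0.00571934
  π_B·p_B = 0.09 × 0.113978 = 0.0102581
  π_C·p_C = 0.15 × 0.0243729 = 0.00365594
  π_D·p_D = 0.57 × 0.000231998 = 0.000132239
Normaliser: 0.00571934 + 0.0102581 + 0.00365594 + 0.000132239 = 0.0197656
Responsibility of Class A: 0.00571934 / 0.0197656 ≈ 0.2894

0.2894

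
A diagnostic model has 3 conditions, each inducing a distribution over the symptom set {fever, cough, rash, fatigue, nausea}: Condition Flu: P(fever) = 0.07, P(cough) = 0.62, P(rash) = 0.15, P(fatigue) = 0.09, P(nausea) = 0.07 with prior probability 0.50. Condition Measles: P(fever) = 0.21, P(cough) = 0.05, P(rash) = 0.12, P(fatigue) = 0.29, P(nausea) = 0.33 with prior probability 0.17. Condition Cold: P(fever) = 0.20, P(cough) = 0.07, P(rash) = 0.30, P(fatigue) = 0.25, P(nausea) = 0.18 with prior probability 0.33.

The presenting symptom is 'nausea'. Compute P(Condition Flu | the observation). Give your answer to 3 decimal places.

0.233

Apply Bayes' rule: the posterior for each component is proportional to its prior times its likelihood at x.
Categorical probabilities:
  p_Flu = P(nausea | comp) = 0.07
  p_Measles = P(nausea | comp) = 0.33
  p_Cold = P(nausea | comp) = 0.18
Prior × likelihood for each component:
  π_Flu·p_Flu = 0.50 × 0.07 = 0.035
  π_Measles·p_Measles = 0.17 × 0.33 = 0.0561
  π_Cold·p_Cold = 0.33 × 0.18 = 0.0594
Denominator: 0.035 + 0.0561 + 0.0594 = 0.1505
P(Condition Flu | x) ≈ 0.233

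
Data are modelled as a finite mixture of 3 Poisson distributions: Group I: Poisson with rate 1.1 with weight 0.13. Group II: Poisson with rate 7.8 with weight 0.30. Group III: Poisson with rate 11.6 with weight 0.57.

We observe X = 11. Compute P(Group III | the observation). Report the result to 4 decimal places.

0.7699

Posterior ∝ prior × likelihood, so P(k | x) ∝ P(Z=k) f_k(x); normalise over all components.
Component likelihoods at x = 11:
  f_I = 2.37925e-08
  f_II = 0.0667403
  f_III = 0.117508
Unnormalised posteriors:
  P(Z=I)·f_I = 0.13 × 2.37925e-08 = 3.09302e-09
  P(Z=II)·f_II = 0.30 × 0.0667403 = 0.0200221
  P(Z=III)·f_III = 0.57 × 0.117508 = 0.0669794
Sum: 3.09302e-09 + 0.0200221 + 0.0669794 = 0.0870014
P(Group III | the observation) = 0.0669794 / 0.0870014 ≈ 0.7699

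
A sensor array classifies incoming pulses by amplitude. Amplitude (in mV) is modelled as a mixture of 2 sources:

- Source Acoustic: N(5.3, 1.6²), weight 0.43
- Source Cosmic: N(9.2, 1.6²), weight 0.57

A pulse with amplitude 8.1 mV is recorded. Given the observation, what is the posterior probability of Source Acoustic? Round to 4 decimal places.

Apply Bayes' rule: the posterior for each component is proportional to its prior times its likelihood at x.
Normal densities:
  f_Acoustic = (1/(1.6·√(2π)))·exp(−(8.1−5.3)²/(2·1.6²)) = 0.249339·exp(-1.53125) = 0.0539233
  f_Cosmic = (1/(1.6·√(2π)))·exp(−(8.1−9.2)²/(2·1.6²)) = 0.249339·exp(-0.23633) = 0.196858
Multiply by the mixture weights:
  π_Acoustic·f_Acoustic = 0.43 × 0.0539233 = 0.023187
  π_Cosmic·f_Cosmic = 0.57 × 0.196858 = 0.112209
Sum: 0.023187 + 0.112209 = 0.135396
So the posterior for Source Acoustic is 0.023187 / 0.135396 ≈ 0.1713.

0.1713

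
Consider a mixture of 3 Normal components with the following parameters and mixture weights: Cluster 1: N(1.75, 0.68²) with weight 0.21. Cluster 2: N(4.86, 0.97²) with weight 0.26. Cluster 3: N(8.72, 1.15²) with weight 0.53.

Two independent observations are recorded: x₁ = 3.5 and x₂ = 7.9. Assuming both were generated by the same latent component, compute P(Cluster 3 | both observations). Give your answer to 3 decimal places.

Apply Bayes' rule: the posterior for each component is proportional to its prior times its likelihood at x.
Since both observations come from the same component, the likelihood for component k is f_k(x₁)·f_k(x₂).
  p_1 = [0.0213906] × [1.01534e-18] = 2.17188e-20
  p_2 = [0.153913] × [0.003029] = 0.000466203
  p_3 = [1.16459e-05] × [0.269034] = 3.13316e-06
Prior × likelihood for each component:
  P(Z=1)·p_1 = 0.21 × 2.17188e-20 = 4.56094e-21
  P(Z=2)·p_2 = 0.26 × 0.000466203 = 0.000121213
  P(Z=3)·p_3 = 0.53 × 3.13316e-06 = 1.66057e-06
Marginal: 4.56094e-21 + 0.000121213 + 1.66057e-06 = 0.000122873
Responsibility of Cluster 3: 1.66057e-06 / 0.000122873 ≈ 0.014

0.014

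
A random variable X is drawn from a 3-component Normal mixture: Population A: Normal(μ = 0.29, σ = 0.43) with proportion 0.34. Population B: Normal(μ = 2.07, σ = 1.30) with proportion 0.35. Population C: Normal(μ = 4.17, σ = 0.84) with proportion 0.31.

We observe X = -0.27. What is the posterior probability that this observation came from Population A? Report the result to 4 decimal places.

0.8640

Apply Bayes' rule: the posterior for each component is proportional to its prior times its likelihood at x.
Component likelihoods at x = -0.27:
  f_A = 0.397327
  f_B = 0.0607309
  f_C = 4.07195e-07
Prior × likelihood for each component:
  w_A·f_A = 0.34 × 0.397327 = 0.135091
  w_B·f_B = 0.35 × 0.0607309 = 0.0212558
  w_C·f_C = 0.31 × 4.07195e-07 = 1.26231e-07
Marginal: 0.135091 + 0.0212558 + 1.26231e-07 = 0.156347
Responsibility of Population A: 0.135091 / 0.156347 ≈ 0.8640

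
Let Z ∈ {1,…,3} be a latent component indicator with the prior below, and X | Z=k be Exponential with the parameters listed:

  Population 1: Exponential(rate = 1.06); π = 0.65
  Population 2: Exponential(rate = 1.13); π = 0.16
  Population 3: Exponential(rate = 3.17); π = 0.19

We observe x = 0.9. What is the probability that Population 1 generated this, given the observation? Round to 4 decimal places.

Posterior ∝ prior × likelihood, so P(k | x) ∝ P(Z=k) f_k(x); normalise over all components.
Component likelihoods at x = 0.9:
  f_1 = 1.06·e^(−1.06·0.9) = 1.06·e^(−0.9540) = 0.408309
  f_2 = 1.13·e^(−1.13·0.9) = 1.13·e^(−1.0170) = 0.408697
  f_3 = 3.17·e^(−3.17·0.9) = 3.17·e^(−2.8530) = 0.182817
Prior × likelihood for each component:
  P(Z=1)·f_1 = 0.65 × 0.408309 = 0.265401
  P(Z=2)·f_2 = 0.16 × 0.408697 = 0.0653914
  P(Z=3)·f_3 = 0.19 × 0.182817 = 0.0347353
Denominator: 0.265401 + 0.0653914 + 0.0347353 = 0.365528
Responsibility of Population 1: 0.265401 / 0.365528 ≈ 0.7261

0.7261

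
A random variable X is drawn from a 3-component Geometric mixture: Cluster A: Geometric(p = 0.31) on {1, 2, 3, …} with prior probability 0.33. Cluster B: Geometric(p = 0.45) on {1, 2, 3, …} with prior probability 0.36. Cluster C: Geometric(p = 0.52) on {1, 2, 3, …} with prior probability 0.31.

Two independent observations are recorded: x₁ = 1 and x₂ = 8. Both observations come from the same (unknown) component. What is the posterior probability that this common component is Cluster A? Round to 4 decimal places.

0.5958

By Bayes' theorem, P(k | x) = π_k f_k(x) / Σ_j π_j f_j(x).
Since both observations come from the same component, the likelihood for component k is f_k(x₁)·f_k(x₂).
  p_A = [0.31] × [0.0230837] = 0.00715595
  p_B = [0.45] × [0.00685096] = 0.00308293
  p_C = [0.52] × [0.00305276] = 0.00158743
Multiply by the mixture weights:
  π_A·p_A = 0.33 × 0.00715595 = 0.00236146
  π_B·p_B = 0.36 × 0.00308293 = 0.00110986
  π_C·p_C = 0.31 × 0.00158743 = 0.000492104
Denominator: 0.00236146 + 0.00110986 + 0.000492104 = 0.00396342
So the posterior for Cluster A is 0.00236146 / 0.00396342 ≈ 0.5958.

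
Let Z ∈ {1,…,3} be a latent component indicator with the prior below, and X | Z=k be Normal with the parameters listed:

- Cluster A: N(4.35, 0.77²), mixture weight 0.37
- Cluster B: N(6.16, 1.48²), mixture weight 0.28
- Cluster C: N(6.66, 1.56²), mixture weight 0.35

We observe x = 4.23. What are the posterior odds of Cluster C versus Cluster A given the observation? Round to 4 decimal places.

0.1405

Posterior odds = (π_i f_i(x)) / (π_j f_j(x)); the normalising sum cancels.
Component likelihoods at x = 4.23:
  f_A = (1/(0.77·√(2π)))·exp(−(4.23−4.35)²/(2·0.77²)) = 0.518107·exp(-0.01214) = 0.511853
  f_B = (1/(1.48·√(2π)))·exp(−(4.23−6.16)²/(2·1.48²)) = 0.269556·exp(-0.85028) = 0.11518
  f_C = (1/(1.56·√(2π)))·exp(−(4.23−6.66)²/(2·1.56²)) = 0.255732·exp(-1.21320) = 0.0760148
0.0266052 / 0.189386 ≈ 0.1405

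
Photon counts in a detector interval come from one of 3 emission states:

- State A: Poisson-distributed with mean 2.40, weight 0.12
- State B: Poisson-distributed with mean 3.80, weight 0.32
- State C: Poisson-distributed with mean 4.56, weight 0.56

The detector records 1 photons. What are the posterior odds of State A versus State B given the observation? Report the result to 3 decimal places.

Posterior odds = (π_i f_i(x)) / (π_j f_j(x)); the normalising sum cancels.
Evaluate each component's likelihood at the observed value:
  L_A = e^(−2.40)·2.40^1/1! = 0.217723
  L_B = e^(−3.80)·3.80^1/1! = 0.0850089
  L_C = e^(−4.56)·4.56^1/1! = 0.047707
0.0261268 / 0.0272029 ≈ 0.960

0.960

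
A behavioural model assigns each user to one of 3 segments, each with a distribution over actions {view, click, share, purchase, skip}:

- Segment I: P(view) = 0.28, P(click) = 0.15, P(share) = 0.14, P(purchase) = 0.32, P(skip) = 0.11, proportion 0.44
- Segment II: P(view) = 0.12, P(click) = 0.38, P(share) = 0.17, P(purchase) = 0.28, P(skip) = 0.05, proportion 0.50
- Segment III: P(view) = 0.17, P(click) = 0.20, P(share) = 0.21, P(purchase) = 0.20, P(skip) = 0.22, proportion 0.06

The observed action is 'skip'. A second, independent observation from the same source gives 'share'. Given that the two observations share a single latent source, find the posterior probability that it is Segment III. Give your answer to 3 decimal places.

0.201

The responsibility of component k is π_k f_k(x) divided by Σ_j π_j f_j(x).
Since both observations come from the same component, the likelihood for component k is f_k(x₁)·f_k(x₂).
  f_I = [0.11] × [0.14] = 0.0154
  f_II = [0.05] × [0.17] = 0.0085
  f_III = [0.22] × [0.21] = 0.0462
Prior × likelihood for each component:
  π_I·f_I = 0.44 × 0.0154 = 0.006776
  π_II·f_II = 0.50 × 0.0085 = 0.00425
  π_III·f_III = 0.06 × 0.0462 = 0.002772
Sum: 0.006776 + 0.00425 + 0.002772 = 0.013798
P(Segment III | x) = 0.002772 / 0.013798 ≈ 0.201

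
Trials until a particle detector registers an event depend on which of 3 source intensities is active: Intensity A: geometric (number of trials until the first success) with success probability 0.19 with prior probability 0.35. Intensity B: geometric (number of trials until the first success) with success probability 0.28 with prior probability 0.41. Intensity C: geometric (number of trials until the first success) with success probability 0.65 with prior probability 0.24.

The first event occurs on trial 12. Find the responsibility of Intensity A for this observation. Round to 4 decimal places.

Posterior ∝ prior × likelihood, so P(k | x) ∝ w_k f_k(x); normalise over all components.
Geometric probabilities:
  p_A = 0.0187106
  p_B = 0.00754771
  p_C = 6.2757e-06
Prior × likelihood for each component:
  w_A·p_A = 0.35 × 0.0187106 = 0.00654873
  w_B·p_B = 0.41 × 0.00754771 = 0.00309456
  w_C·p_C = 0.24 × 6.2757e-06 = 1.50617e-06
Marginal: 0.00654873 + 0.00309456 + 1.50617e-06 = 0.0096448
P(Intensity A | data) ≈ 0.6790

0.6790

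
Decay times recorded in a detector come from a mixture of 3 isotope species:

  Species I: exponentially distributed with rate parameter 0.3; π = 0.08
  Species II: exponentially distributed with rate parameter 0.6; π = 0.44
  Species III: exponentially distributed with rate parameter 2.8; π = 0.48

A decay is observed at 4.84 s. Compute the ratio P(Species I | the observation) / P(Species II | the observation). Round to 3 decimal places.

The posterior odds equal the prior odds times the likelihood ratio: (π_i/π_j)·(f_i(x)/f_j(x)).
Exponential densities:
  f_I = 0.3·e^(−0.3·4.84) = 0.3·e^(−1.4520) = 0.0702305
  f_II = 0.6·e^(−0.6·4.84) = 0.6·e^(−2.9040) = 0.0328821
  f_III = 2.8·e^(−2.8·4.84) = 2.8·e^(−13.5520) = 3.64417e-06
Odds = (0.08/0.44) × (0.0702305/0.0328821) = 0.181818 × 2.13582 ≈ 0.388

0.388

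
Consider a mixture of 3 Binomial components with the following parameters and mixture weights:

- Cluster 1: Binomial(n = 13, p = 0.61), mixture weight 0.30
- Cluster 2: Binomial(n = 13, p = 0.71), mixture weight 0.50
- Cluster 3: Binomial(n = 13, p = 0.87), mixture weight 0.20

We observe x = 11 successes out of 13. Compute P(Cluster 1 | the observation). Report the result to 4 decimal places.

The responsibility of component k is π_k f_k(x) divided by Σ_j π_j f_j(x).
Binomial probabilities:
  p_1 = 0.051624
  p_2 = 0.151612
  p_3 = 0.2849
Prior × likelihood for each component:
  π_1·p_1 = 0.30 × 0.051624 = 0.0154872
  π_2·p_2 = 0.50 × 0.151612 = 0.0758058
  π_3·p_3 = 0.20 × 0.2849 = 0.0569801
Sum: 0.0154872 + 0.0758058 + 0.0569801 = 0.148273
So the posterior for Cluster 1 is 0.0154872 / 0.148273 ≈ 0.1045.

0.1045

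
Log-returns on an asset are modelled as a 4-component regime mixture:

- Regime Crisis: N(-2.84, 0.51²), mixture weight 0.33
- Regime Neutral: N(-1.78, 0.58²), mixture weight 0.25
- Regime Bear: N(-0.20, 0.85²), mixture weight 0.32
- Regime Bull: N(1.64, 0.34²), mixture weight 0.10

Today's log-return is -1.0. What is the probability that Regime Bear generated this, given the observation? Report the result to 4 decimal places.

0.5794

P(component k | x) = π_k·f_k(x) / marginal(x), where marginal(x) = Σ_j π_j·f_j(x).
Normal densities:
  p_Crisis = 0.00116637
  p_Neutral = 0.278457
  p_Bear = 0.301397
  p_Bull = 9.4947e-14
Weight by the priors:
  π_Crisis·p_Crisis = 0.33 × 0.00116637 = 0.000384902
  π_Neutral·p_Neutral = 0.25 × 0.278457 = 0.0696142
  π_Bear·p_Bear = 0.32 × 0.301397 = 0.0964471
  π_Bull·p_Bull = 0.10 × 9.4947e-14 = 9.4947e-15
Denominator: 0.000384902 + 0.0696142 + 0.0964471 + 9.4947e-15 = 0.166446
So the posterior for Regime Bear is 0.0964471 / 0.166446 ≈ 0.5794.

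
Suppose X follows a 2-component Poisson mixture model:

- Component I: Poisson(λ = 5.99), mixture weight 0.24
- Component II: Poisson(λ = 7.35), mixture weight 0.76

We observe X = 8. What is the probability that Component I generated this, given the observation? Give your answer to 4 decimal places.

P(component k | x) = π_k·f_k(x) / marginal(x), where marginal(x) = Σ_j π_j·f_j(x).
Component likelihoods at x = 8:
  f_I = e^(−5.99)·5.99^8/8! = 0.102913
  f_II = e^(−7.35)·7.35^8/8! = 0.135742
Unnormalised posteriors:
  π_I·f_I = 0.24 × 0.102913 = 0.0246991
  π_II·f_II = 0.76 × 0.135742 = 0.103164
Marginal: 0.0246991 + 0.103164 = 0.127863
So the posterior for Component I is 0.0246991 / 0.127863 ≈ 0.1932.

0.1932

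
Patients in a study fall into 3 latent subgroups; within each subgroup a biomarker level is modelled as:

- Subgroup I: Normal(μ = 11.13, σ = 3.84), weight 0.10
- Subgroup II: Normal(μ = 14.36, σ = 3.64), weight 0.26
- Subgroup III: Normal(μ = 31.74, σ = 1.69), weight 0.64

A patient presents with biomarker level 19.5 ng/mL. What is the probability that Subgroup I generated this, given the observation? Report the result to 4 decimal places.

P(component k | x) = P(Z=k)·f_k(x) / marginal(x), where marginal(x) = Σ_j P(Z=j)·f_j(x).
Normal densities:
  L_I = (1/(3.84·√(2π)))·exp(−(19.5−11.13)²/(2·3.84²)) = 0.103891·exp(-2.37552) = 0.00965838
  L_II = (1/(3.64·√(2π)))·exp(−(19.5−14.36)²/(2·3.64²)) = 0.109600·exp(-0.99700) = 0.0404407
  L_III = (1/(1.69·√(2π)))·exp(−(19.5−31.74)²/(2·1.69²)) = 0.236061·exp(-26.22765) = 9.60502e-13
Prior × likelihood for each component:
  P(Z=I)·L_I = 0.10 × 0.00965838 = 0.000965838
  P(Z=II)·L_II = 0.26 × 0.0404407 = 0.0105146
  P(Z=III)·L_III = 0.64 × 9.60502e-13 = 6.14721e-13
Normaliser: 0.000965838 + 0.0105146 + 6.14721e-13 = 0.0114804
Responsibility of Subgroup I: 0.000965838 / 0.0114804 ≈ 0.0841

0.0841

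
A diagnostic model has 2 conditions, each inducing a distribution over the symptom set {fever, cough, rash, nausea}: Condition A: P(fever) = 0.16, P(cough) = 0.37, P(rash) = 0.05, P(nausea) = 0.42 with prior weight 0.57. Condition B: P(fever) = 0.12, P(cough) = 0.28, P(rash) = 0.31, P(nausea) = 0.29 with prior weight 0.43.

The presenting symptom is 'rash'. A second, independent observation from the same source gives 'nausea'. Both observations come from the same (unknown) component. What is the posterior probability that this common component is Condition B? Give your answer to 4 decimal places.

Apply Bayes' rule: the posterior for each component is proportional to its prior times its likelihood at x.
Since both observations come from the same component, the likelihood for component k is f_k(x₁)·f_k(x₂).
  p_A = [P(rash | comp) = 0.05] × [0.42] = 0.021
  p_B = [P(rash | comp) = 0.31] × [0.29] = 0.0899
Multiply by the mixture weights:
  π_A·p_A = 0.57 × 0.021 = 0.01197
  π_B·p_B = 0.43 × 0.0899 = 0.038657
Marginal: 0.01197 + 0.038657 = 0.050627
P(Condition B | x) ≈ 0.7636

0.7636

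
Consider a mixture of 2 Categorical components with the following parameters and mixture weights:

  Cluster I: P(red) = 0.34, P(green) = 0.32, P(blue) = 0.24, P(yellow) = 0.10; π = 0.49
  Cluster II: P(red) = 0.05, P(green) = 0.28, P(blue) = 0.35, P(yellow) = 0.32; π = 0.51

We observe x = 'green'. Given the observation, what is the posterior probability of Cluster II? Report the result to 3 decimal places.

The responsibility of component k is π_k f_k(x) divided by Σ_j π_j f_j(x).
Evaluate each component's likelihood at the observed value:
  p_I = P(green | comp) = 0.32
  p_II = P(green | comp) = 0.28
Unnormalised posteriors:
  π_I·p_I = 0.49 × 0.32 = 0.1568
  π_II·p_II = 0.51 × 0.28 = 0.1428
Marginal: 0.1568 + 0.1428 = 0.2996
P(Cluster II | 'green') ≈ 0.477

0.477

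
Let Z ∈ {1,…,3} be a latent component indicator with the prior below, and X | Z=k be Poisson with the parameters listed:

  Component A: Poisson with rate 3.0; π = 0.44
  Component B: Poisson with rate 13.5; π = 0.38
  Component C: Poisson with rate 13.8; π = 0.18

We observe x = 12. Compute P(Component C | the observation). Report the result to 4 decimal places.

Posterior ∝ prior × likelihood, so P(k | x) ∝ π_k f_k(x); normalise over all components.
Evaluate each component's likelihood at the observed value:
  L_A = e^(−3.0)·3.0^12/12! = 5.52376e-05
  L_B = e^(−13.5)·13.5^12/12! = 0.10488
  L_C = e^(−13.8)·13.8^12/12! = 0.101146
Unnormalised posteriors:
  π_A·L_A = 0.44 × 5.52376e-05 = 2.43045e-05
  π_B·L_B = 0.38 × 0.10488 = 0.0398544
  π_C·L_C = 0.18 × 0.101146 = 0.0182063
Evidence: 2.43045e-05 + 0.0398544 + 0.0182063 = 0.058085
Responsibility of Component C: 0.0182063 / 0.058085 ≈ 0.3134

0.3134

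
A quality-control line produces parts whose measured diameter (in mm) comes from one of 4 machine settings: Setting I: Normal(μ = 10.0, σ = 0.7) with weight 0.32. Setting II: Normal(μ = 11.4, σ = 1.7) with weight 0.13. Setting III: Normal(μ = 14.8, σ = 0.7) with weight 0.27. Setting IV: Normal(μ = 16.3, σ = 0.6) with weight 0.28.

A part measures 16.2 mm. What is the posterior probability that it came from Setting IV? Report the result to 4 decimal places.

0.8956

Apply Bayes' rule: the posterior for each component is proportional to its prior times its likelihood at x.
Component likelihoods at x = 16.2 mm:
  p_I = (1/(0.7·√(2π)))·exp(−(16.2−10.0)²/(2·0.7²)) = 0.569918·exp(-39.22449) = 5.25814e-18
  p_II = (1/(1.7·√(2π)))·exp(−(16.2−11.4)²/(2·1.7²)) = 0.234672·exp(-3.98616) = 0.00435807
  p_III = (1/(0.7·√(2π)))·exp(−(16.2−14.8)²/(2·0.7²)) = 0.569918·exp(-2.00000) = 0.07713
  p_IV = (1/(0.6·√(2π)))·exp(−(16.2−16.3)²/(2·0.6²)) = 0.664904·exp(-0.01389) = 0.655733
Unnormalised posteriors:
  P(Z=I)·p_I = 0.32 × 5.25814e-18 = 1.68261e-18
  P(Z=II)·p_II = 0.13 × 0.00435807 = 0.000566549
  P(Z=III)·p_III = 0.27 × 0.07713 = 0.0208251
  P(Z=IV)·p_IV = 0.28 × 0.655733 = 0.183605
Evidence: 1.68261e-18 + 0.000566549 + 0.0208251 + 0.183605 = 0.204997
So the posterior for Setting IV is 0.183605 / 0.204997 ≈ 0.8956.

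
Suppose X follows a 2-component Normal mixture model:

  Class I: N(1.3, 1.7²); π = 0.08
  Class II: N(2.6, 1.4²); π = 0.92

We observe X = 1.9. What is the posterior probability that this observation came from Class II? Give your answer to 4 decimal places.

0.9292

Posterior ∝ prior × likelihood, so P(k | x) ∝ w_k f_k(x); normalise over all components.
Component likelihoods at x = 1.9:
  f_I = 0.220502
  f_II = 0.251475
Unnormalised posteriors:
  w_I·f_I = 0.08 × 0.220502 = 0.0176401
  w_II·f_II = 0.92 × 0.251475 = 0.231357
Sum: 0.0176401 + 0.231357 = 0.248997
P(Class II | the observation) ≈ 0.9292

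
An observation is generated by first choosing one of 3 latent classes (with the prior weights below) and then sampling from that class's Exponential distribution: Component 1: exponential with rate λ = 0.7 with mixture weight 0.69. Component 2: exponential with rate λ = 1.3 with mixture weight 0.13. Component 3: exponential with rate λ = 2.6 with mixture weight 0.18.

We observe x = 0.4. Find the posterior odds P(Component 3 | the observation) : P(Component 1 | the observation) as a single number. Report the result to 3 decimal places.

Only the two components matter; the odds are (π_i f_i(x)) / (π_j f_j(x)).
Exponential densities:
  f_1 = 0.529049
  f_2 = 0.772877
  f_3 = 0.918982
0.165417 / 0.365044 ≈ 0.453

0.453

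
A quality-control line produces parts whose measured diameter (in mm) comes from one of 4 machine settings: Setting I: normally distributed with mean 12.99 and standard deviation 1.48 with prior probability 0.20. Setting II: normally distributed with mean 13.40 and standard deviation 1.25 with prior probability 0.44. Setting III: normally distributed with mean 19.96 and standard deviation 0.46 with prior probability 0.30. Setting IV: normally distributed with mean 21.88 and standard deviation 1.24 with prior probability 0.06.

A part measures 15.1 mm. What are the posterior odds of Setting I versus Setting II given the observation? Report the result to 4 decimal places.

0.3503

Only the two components matter; the odds are (w_i f_i(x)) / (w_j f_j(x)).
Component likelihoods at x = 15.1 mm:
  f_I = 0.0975631
  f_II = 0.12658
  f_III = 5.00435e-25
  f_IV = 1.0366e-07
Posterior odds = (w_I·f_I) / (w_II·f_II) = (0.20·0.0975631) / (0.44·0.12658) = 0.0195126 / 0.0556951 ≈ 0.3503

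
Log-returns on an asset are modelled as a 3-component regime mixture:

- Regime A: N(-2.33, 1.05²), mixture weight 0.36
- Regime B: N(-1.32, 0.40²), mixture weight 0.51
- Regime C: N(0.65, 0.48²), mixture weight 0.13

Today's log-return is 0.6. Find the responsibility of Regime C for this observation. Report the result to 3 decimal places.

By Bayes' theorem, P(k | x) = w_k f_k(x) / Σ_j w_j f_j(x).
Component likelihoods at x = 0.6:
  p_A = 0.00774191
  p_B = 9.90325e-06
  p_C = 0.826633
Unnormalised posteriors:
  w_A·p_A = 0.36 × 0.00774191 = 0.00278709
  w_B·p_B = 0.51 × 9.90325e-06 = 5.05066e-06
  w_C·p_C = 0.13 × 0.826633 = 0.107462
Denominator: 0.00278709 + 5.05066e-06 + 0.107462 = 0.110254
P(Regime C | 0.6) ≈ 0.975

0.975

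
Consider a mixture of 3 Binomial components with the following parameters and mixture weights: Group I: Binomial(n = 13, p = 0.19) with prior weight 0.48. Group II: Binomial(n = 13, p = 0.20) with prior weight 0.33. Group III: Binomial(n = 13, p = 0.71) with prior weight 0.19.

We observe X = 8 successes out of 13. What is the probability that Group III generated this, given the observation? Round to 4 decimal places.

Posterior ∝ prior × likelihood, so P(k | x) ∝ P(Z=k) f_k(x); normalise over all components.
Binomial probabilities:
  p_I = 0.000762136
  p_II = 0.00107961
  p_III = 0.170465
Weight by the priors:
  P(Z=I)·p_I = 0.48 × 0.000762136 = 0.000365825
  P(Z=II)·p_II = 0.33 × 0.00107961 = 0.000356273
  P(Z=III)·p_III = 0.19 × 0.170465 = 0.0323884
Marginal: 0.000365825 + 0.000356273 + 0.0323884 = 0.0331105
P(Group III | x) ≈ 0.9782

0.9782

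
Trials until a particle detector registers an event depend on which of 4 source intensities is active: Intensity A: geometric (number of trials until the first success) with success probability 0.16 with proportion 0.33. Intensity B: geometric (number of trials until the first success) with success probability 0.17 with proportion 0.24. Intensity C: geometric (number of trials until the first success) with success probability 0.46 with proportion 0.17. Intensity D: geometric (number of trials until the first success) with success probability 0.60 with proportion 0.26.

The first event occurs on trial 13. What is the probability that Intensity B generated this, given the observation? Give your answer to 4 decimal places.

By Bayes' theorem, P(k | x) = P(Z=k) f_k(x) / Σ_j P(Z=j) f_j(x).
Evaluate each component's likelihood at the observed value:
  p_A = 0.0197456
  p_B = 0.0181713
  p_C = 0.000282802
  p_D = 1.00663e-05
Weight by the priors:
  P(Z=A)·p_A = 0.33 × 0.0197456 = 0.00651606
  P(Z=B)·p_B = 0.24 × 0.0181713 = 0.00436111
  P(Z=C)·p_C = 0.17 × 0.000282802 = 4.80764e-05
  P(Z=D)·p_D = 0.26 × 1.00663e-05 = 2.61725e-06
Evidence: 0.00651606 + 0.00436111 + 4.80764e-05 + 2.61725e-06 = 0.0109279
So the posterior for Intensity B is 0.00436111 / 0.0109279 ≈ 0.3991.

0.3991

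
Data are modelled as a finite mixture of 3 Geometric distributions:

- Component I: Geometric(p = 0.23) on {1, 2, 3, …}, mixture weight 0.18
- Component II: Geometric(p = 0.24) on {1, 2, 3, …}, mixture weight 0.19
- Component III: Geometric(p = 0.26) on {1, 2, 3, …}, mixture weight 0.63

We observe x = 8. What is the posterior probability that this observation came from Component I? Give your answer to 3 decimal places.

0.200

The responsibility of component k is π_k f_k(x) divided by Σ_j π_j f_j(x).
Geometric probabilities:
  p_I = 0.23·(1−0.23)^7 = 0.23·0.160485 = 0.0369116
  p_II = 0.24·(1−0.24)^7 = 0.24·0.146452 = 0.0351485
  p_III = 0.26·(1−0.26)^7 = 0.26·0.121513 = 0.0315933
Prior × likelihood for each component:
  π_I·p_I = 0.18 × 0.0369116 = 0.00664409
  π_II·p_II = 0.19 × 0.0351485 = 0.00667821
  π_III·p_III = 0.63 × 0.0315933 = 0.0199038
Sum: 0.00664409 + 0.00667821 + 0.0199038 = 0.0332261
P(Component I | 8) ≈ 0.200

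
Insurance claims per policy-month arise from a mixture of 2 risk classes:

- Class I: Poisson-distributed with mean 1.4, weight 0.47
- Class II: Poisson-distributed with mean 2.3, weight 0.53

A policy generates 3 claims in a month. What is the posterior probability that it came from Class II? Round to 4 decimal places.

0.6703

P(component k | x) = π_k·f_k(x) / marginal(x), where marginal(x) = Σ_j π_j·f_j(x).
Component likelihoods at x = 3 claims:
  f_I = 0.112777
  f_II = 0.203308
Prior × likelihood for each component:
  π_I·f_I = 0.47 × 0.112777 = 0.0530052
  π_II·f_II = 0.53 × 0.203308 = 0.107753
Denominator: 0.0530052 + 0.107753 = 0.160759
P(Class II | x) = 0.107753 / 0.160759 ≈ 0.6703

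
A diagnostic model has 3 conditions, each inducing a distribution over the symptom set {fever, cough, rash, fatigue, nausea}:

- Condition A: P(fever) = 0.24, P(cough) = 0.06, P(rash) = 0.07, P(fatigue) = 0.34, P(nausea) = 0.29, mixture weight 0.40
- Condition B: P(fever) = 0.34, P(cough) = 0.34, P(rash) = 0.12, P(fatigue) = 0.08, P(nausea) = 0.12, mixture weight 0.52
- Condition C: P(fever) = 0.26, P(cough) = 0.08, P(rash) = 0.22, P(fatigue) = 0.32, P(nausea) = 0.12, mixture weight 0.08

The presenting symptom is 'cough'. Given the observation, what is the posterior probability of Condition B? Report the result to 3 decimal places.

0.853

Posterior ∝ prior × likelihood, so P(k | x) ∝ π_k f_k(x); normalise over all components.
Evaluate each component's likelihood at the observed value:
  p_A = P(cough | comp) = 0.06
  p_B = P(cough | comp) = 0.34
  p_C = P(cough | comp) = 0.08
Weight by the priors:
  π_A·p_A = 0.40 × 0.06 = 0.024
  π_B·p_B = 0.52 × 0.34 = 0.1768
  π_C·p_C = 0.08 × 0.08 = 0.0064
Sum: 0.024 + 0.1768 + 0.0064 = 0.2072
P(Condition B | the observation) = 0.1768 / 0.2072 ≈ 0.853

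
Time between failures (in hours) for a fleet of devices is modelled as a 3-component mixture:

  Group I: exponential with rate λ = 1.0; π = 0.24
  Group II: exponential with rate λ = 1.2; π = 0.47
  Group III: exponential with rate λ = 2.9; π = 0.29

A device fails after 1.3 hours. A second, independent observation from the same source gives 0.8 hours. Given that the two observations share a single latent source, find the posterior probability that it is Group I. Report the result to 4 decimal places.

Apply Bayes' rule: the posterior for each component is proportional to its prior times its likelihood at x.
Since both observations come from the same component, the likelihood for component k is f_k(x₁)·f_k(x₂).
  p_I = [0.272532] × [0.449329] = 0.122456
  p_II = [0.252163] × [0.459471] = 0.115862
  p_III = [0.066851] × [0.284993] = 0.0190521
Prior × likelihood for each component:
  π_I·p_I = 0.24 × 0.122456 = 0.0293895
  π_II·p_II = 0.47 × 0.115862 = 0.0544551
  π_III·p_III = 0.29 × 0.0190521 = 0.00552511
Marginal: 0.0293895 + 0.0544551 + 0.00552511 = 0.0893697
P(Group I | data) ≈ 0.3289

0.3289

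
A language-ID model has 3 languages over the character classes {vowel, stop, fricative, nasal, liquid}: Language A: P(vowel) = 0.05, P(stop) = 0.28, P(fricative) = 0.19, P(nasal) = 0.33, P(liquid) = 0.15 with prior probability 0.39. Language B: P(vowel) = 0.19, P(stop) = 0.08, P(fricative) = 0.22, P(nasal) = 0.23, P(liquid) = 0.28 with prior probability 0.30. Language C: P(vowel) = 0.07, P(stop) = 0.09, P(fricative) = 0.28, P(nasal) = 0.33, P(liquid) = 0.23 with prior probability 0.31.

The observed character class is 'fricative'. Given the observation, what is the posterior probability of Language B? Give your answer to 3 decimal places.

0.291

The responsibility of component k is w_k f_k(x) divided by Σ_j w_j f_j(x).
Evaluate each component's likelihood at the observed value:
  f_A = P(fricative | comp) = 0.19
  f_B = P(fricative | comp) = 0.22
  f_C = P(fricative | comp) = 0.28
Multiply by the mixture weights:
  w_A·f_A = 0.39 × 0.19 = 0.0741
  w_B·f_B = 0.30 × 0.22 = 0.066
  w_C·f_C = 0.31 × 0.28 = 0.0868
Normaliser: 0.0741 + 0.066 + 0.0868 = 0.2269
P(Language B | 'fricative') ≈ 0.291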